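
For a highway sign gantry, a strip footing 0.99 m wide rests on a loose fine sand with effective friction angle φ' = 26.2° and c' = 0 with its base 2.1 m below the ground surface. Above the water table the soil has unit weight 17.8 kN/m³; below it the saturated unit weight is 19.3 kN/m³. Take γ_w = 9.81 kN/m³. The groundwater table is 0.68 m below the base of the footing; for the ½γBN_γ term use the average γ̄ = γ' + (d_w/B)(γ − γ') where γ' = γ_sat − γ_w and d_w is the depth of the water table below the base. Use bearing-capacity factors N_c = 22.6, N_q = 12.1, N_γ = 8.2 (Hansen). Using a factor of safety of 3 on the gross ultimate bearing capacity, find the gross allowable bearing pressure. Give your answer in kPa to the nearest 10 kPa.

Effective surcharge at the founding depth q = γ·D_f = 17.8 × 2.1 = 37.38 kPa.
With d_w = 0.68 m < B, γ̄ = 9.49 + (0.68/0.99) × (17.8 − 9.49) = 15.198 kN/m³.
q_ult = q·N_q + 0.5·γ·B·N_γ
     = 37.38 × 12.1 + 0.5 × 15.198 × 0.99 × 8.2
     = 452.3 + 61.688 = 513.99 kPa.
q_all = 513.99 / 3 = 171.33 kPa.

q_all ≈ 170 kPa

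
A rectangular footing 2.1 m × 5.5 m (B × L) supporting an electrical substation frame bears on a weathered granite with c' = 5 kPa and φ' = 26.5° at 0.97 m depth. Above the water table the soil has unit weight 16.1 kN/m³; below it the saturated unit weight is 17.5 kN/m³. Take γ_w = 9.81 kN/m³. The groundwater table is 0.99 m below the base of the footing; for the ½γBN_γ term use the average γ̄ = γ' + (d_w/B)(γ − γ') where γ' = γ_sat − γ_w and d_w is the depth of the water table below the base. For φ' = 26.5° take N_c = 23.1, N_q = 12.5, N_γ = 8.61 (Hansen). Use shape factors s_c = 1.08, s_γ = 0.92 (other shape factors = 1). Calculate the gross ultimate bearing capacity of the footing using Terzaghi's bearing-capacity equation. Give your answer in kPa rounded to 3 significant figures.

q = γ·D_f = 16.1 × 0.97 = 15.617 kPa.
γ' = 7.69 kN/m³; averaging over the depth B below the base, γ̄ = γ' + (d_w/B)(γ − γ') = 11.655 kN/m³.
c·N_c·s_c = 5 × 23.1 × 1.08 = 124.74 kPa
q·N_q = 15.617 × 12.5 = 195.21 kPa
0.5·γ·B·N_γ·s_γ = 0.5 × 11.655 × 2.1 × 8.61 × 0.92 = 96.935 kPa
q_ult = 124.74 + 195.21 + 96.935 = 416.89 kPa.

q_ult ≈ 417 kPa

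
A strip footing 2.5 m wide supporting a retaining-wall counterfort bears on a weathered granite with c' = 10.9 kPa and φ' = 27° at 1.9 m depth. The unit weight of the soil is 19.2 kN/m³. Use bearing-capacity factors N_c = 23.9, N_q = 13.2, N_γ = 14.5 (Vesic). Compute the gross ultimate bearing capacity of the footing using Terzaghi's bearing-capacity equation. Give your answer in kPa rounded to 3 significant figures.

Overburden at base level: q = 19.2 × 1.9 = 36.48 kPa.
Cohesion term c·N_c = 10.9 × 23.9 = 260.51 kPa; surcharge term q·N_q = 36.48 × 13.2 = 481.54 kPa; self-weight term 0.5·γ·B·N_γ = 0.5 × 19.2 × 2.5 × 14.5 = 348 kPa.
q_ult = 260.51 + 481.54 + 348 = 1090 kPa.

q_ult ≈ 1090 kPa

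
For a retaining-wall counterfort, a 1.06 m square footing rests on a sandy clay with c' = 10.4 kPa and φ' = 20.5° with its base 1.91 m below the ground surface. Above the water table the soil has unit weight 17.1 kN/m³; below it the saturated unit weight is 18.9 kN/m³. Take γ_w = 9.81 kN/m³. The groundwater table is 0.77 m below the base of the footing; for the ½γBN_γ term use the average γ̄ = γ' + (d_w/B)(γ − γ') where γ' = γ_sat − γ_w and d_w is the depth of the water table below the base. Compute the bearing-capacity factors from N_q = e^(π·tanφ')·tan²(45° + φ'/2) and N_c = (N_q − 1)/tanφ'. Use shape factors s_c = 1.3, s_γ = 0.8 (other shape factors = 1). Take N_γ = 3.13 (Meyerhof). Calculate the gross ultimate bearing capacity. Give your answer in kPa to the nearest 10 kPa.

tan20.5° = 0.3739, so N_q = e^(π×0.3739)·tan²(55.25°) = 3.237 × 2.078 = 6.73.
N_c = (6.73 − 1)/tan20.5° = 15.31.
q = γ·D_f = 17.1 × 1.91 = 32.661 kPa.
γ' = 9.09 kN/m³; averaging over the depth B below the base, γ̄ = γ' + (d_w/B)(γ − γ') = 14.909 kN/m³.
c·N_c·s_c = 10.4 × 15.314 × 1.3 = 207.05 kPa
q·N_q = 32.661 × 6.7258 = 219.67 kPa
0.5·γ·B·N_γ·s_γ = 0.5 × 14.909 × 1.06 × 3.13 × 0.8 = 19.785 kPa
q_ult = 207.05 + 219.67 + 19.785 = 446.51 kPa.

q_ult ≈ 450 kPa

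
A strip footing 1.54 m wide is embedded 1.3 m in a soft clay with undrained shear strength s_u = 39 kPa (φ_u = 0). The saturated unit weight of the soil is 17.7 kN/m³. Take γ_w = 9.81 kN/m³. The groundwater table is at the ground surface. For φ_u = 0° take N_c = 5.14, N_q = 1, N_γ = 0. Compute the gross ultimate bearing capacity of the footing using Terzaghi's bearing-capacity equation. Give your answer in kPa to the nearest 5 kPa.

q_ult ≈ 210 kPa

With the water table at the surface the whole profile is submerged: γ' = 17.7 − 9.81 = 7.89 kN/m³, so q = γ'·D_f = 10.257 kPa.
q_ult = c·N_c + q·N_q
     = 39 × 5.14 + 10.257 × 1
     = 200.46 + 10.257 = 210.72 kPa.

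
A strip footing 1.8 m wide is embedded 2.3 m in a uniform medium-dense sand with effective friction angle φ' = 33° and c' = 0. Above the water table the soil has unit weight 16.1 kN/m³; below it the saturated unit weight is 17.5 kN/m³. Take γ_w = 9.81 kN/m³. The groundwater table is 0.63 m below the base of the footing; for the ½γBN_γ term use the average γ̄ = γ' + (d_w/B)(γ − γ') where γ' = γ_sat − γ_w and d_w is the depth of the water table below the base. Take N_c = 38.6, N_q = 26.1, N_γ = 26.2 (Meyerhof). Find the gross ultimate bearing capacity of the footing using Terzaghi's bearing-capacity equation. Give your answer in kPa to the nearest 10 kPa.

q_ult ≈ 1220 kPa

Overburden at base level: q = 16.1 × 2.3 = 37.03 kPa.
The water table is 0.63 m below the base (< B = 1.8 m), so the ½γBN_γ term uses γ̄ = γ' + (d_w/B)(γ − γ') = 7.69 + (0.63/1.8)(16.1 − 7.69) = 10.633 kN/m³.
Surcharge term q·N_q = 37.03 × 26.1 = 966.48 kPa; self-weight term 0.5·γ·B·N_γ = 0.5 × 10.633 × 1.8 × 26.2 = 250.74 kPa.
q_ult = 966.48 + 250.74 = 1217.2 kPa.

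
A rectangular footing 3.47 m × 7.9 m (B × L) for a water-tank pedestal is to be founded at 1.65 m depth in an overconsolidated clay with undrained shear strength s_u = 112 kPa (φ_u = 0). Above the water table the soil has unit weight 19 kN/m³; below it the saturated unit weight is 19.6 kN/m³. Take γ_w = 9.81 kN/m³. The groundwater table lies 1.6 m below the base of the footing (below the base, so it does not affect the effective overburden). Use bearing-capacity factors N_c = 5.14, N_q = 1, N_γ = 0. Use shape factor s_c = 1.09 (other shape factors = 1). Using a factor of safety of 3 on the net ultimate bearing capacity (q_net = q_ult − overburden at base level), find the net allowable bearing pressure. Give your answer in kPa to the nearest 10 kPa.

Overburden at base level: q = 19 × 1.65 = 31.35 kPa.
Cohesion term c·N_c·s_c = 112 × 5.14 × 1.09 = 627.49 kPa; surcharge term q·N_q = 31.35 × 1 = 31.35 kPa.
q_ult = 627.49 + 31.35 = 658.84 kPa.
q_net = 658.84 − 31.35 = 627.49 kPa.
q_all(net) = 627.49 / 3 = 209.16 kPa.

q_all(net) ≈ 210 kPa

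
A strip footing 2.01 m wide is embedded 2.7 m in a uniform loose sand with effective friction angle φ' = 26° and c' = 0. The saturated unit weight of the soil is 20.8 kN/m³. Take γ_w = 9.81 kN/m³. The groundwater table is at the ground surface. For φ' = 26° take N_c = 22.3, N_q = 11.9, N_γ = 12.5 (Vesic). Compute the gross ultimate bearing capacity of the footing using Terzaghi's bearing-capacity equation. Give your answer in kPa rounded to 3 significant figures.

γ' = 20.8 − 9.81 = 10.99 kN/m³ (submerged throughout). q = 10.99 × 2.7 = 29.673 kPa; the same γ' applies in the ½γBN_γ term.
q·N_q = 29.673 × 11.9 = 353.11 kPa
0.5·γ·B·N_γ = 0.5 × 10.99 × 2.01 × 12.5 = 138.06 kPa
q_ult = 353.11 + 138.06 = 491.17 kPa.

q_ult ≈ 491 kPa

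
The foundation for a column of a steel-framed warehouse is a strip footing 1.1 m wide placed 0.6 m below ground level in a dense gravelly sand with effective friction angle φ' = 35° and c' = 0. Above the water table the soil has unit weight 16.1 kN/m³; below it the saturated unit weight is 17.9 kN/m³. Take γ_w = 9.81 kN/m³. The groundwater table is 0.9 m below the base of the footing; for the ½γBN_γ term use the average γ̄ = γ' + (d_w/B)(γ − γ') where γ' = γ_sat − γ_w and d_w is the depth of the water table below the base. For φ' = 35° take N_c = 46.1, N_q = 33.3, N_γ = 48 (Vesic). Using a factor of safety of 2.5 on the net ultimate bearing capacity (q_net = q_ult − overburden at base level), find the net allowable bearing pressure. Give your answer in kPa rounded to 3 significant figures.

Overburden at base level: q = 16.1 × 0.6 = 9.66 kPa.
The water table is 0.9 m below the base (< B = 1.1 m), so the ½γBN_γ term uses γ̄ = γ' + (d_w/B)(γ − γ') = 8.09 + (0.9/1.1)(16.1 − 8.09) = 14.644 kN/m³.
Surcharge term q·N_q = 9.66 × 33.3 = 321.68 kPa; self-weight term 0.5·γ·B·N_γ = 0.5 × 14.644 × 1.1 × 48 = 386.59 kPa.
q_ult = 321.68 + 386.59 = 708.27 kPa.
q_net = 708.27 − 9.66 = 698.61 kPa.
q_all(net) = 698.61 / 2.5 = 279.44 kPa.

q_all(net) ≈ 279 kPa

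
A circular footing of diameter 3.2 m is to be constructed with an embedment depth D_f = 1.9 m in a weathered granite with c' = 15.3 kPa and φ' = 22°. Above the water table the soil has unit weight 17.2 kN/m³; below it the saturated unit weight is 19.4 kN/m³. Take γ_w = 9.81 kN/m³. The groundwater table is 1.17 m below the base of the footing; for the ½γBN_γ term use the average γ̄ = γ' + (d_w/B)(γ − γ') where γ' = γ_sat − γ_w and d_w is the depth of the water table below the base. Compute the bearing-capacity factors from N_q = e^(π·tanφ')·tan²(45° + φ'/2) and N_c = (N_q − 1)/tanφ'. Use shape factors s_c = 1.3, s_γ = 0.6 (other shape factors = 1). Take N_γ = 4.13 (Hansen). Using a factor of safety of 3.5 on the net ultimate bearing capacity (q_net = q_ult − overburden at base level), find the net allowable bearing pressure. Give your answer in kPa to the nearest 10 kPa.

N_q = e^(π·tan22°)·tan²(56°) = 7.82; N_c = (N_q − 1)/tanφ' = 16.88.
q = γ·D_f = 17.2 × 1.9 = 32.68 kPa.
γ' = 9.59 kN/m³; averaging over the depth B below the base, γ̄ = γ' + (d_w/B)(γ − γ') = 12.372 kN/m³.
c·N_c·s_c = 15.3 × 16.883 × 1.3 = 335.8 kPa
q·N_q = 32.68 × 7.8211 = 255.59 kPa
0.5·γ·B·N_γ·s_γ = 0.5 × 12.372 × 3.2 × 4.13 × 0.6 = 49.054 kPa
q_ult = 335.8 + 255.59 + 49.054 = 640.45 kPa.
q_net = 640.45 − 32.68 = 607.77 kPa.
q_all(net) = 607.77 / 3.5 = 173.65 kPa.

q_all(net) ≈ 170 kPa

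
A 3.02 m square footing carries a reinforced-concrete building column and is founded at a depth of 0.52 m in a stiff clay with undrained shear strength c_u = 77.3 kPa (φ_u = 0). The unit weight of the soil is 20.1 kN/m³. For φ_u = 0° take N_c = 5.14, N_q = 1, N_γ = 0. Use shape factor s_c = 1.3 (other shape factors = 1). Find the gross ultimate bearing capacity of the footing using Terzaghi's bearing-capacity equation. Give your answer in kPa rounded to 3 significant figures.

q = γ·D_f = 20.1 × 0.52 = 10.452 kPa.
c·N_c·s_c = 77.3 × 5.14 × 1.3 = 516.52 kPa
q·N_q = 10.452 × 1 = 10.452 kPa
q_ult = 516.52 + 10.452 = 526.97 kPa.

q_ult ≈ 527 kPa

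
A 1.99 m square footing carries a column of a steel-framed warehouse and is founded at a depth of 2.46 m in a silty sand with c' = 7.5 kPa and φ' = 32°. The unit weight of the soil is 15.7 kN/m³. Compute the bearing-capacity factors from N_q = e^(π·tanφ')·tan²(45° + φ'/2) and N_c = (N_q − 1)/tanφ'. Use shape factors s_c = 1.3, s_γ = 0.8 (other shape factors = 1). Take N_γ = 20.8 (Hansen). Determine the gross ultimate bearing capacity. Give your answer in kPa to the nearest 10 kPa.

tan32° = 0.6249, so N_q = e^(π×0.6249)·tan²(61°) = 7.121 × 3.255 = 23.18.
N_c = (23.18 − 1)/tan32° = 35.49.
q = γ·D_f = 15.7 × 2.46 = 38.622 kPa.
c·N_c·s_c = 7.5 × 35.49 × 1.3 = 346.03 kPa
q·N_q = 38.622 × 23.177 = 895.13 kPa
0.5·γ·B·N_γ·s_γ = 0.5 × 15.7 × 1.99 × 20.8 × 0.8 = 259.94 kPa
q_ult = 346.03 + 895.13 + 259.94 = 1501.1 kPa.

q_ult ≈ 1500 kPa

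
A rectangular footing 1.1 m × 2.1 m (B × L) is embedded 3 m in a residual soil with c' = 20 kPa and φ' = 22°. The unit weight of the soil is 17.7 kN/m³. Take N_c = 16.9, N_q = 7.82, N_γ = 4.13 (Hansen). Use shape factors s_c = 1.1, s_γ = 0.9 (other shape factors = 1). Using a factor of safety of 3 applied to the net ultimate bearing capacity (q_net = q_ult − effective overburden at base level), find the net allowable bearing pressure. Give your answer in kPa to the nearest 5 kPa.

Overburden at base level: q = 17.7 × 3 = 53.1 kPa.
Cohesion term c·N_c·s_c = 20 × 16.9 × 1.1 = 371.8 kPa; surcharge term q·N_q = 53.1 × 7.82 = 415.24 kPa; self-weight term 0.5·γ·B·N_γ·s_γ = 0.5 × 17.7 × 1.1 × 4.13 × 0.9 = 36.185 kPa.
q_ult = 371.8 + 415.24 + 36.185 = 823.23 kPa.
Net ultimate: q_net = 823.23 − 53.1 = 770.13 kPa.
q_all(net) = 770.13 / 3 = 256.71 kPa.

q_all(net) ≈ 255 kPa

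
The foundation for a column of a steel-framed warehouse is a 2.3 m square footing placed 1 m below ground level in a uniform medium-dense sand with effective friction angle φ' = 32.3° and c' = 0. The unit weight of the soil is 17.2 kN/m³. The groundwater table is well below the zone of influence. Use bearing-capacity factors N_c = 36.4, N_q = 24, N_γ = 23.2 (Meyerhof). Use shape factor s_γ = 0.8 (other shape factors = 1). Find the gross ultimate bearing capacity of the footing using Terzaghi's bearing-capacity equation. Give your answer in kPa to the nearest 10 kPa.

q_ult ≈ 780 kPa

Overburden at base level: q = 17.2 × 1 = 17.2 kPa.
Surcharge term q·N_q = 17.2 × 24 = 412.8 kPa; self-weight term 0.5·γ·B·N_γ·s_γ = 0.5 × 17.2 × 2.3 × 23.2 × 0.8 = 367.12 kPa.
q_ult = 412.8 + 367.12 = 779.92 kPa.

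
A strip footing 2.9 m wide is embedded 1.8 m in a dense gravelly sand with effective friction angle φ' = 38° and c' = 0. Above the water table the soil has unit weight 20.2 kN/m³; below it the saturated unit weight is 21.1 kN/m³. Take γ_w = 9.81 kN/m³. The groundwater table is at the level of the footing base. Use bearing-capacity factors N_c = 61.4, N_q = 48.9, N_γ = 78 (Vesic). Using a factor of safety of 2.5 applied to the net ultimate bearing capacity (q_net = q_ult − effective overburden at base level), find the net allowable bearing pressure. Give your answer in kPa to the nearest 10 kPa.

q_all(net) ≈ 1210 kPa

Overburden at base level: q = 20.2 × 1.8 = 36.36 kPa.
Below the base the soil is submerged, so the ½γBN_γ term uses γ' = 21.1 − 9.81 = 11.29 kN/m³.
Surcharge term q·N_q = 36.36 × 48.9 = 1778 kPa; self-weight term 0.5·γ·B·N_γ = 0.5 × 11.29 × 2.9 × 78 = 1276.9 kPa.
q_ult = 1778 + 1276.9 = 3054.9 kPa.
Net ultimate: q_net = 3054.9 − 36.36 = 3018.5 kPa.
q_all(net) = 3018.5 / 2.5 = 1207.4 kPa.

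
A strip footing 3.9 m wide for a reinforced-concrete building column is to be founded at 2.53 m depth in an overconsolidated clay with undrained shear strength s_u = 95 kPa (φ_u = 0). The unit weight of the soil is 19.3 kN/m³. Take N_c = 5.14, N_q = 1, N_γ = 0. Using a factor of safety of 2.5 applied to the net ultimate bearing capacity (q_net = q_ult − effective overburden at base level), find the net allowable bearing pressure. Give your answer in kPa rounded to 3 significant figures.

Effective surcharge at the founding depth q = γ·D_f = 19.3 × 2.53 = 48.829 kPa.
q_ult = c·N_c + q·N_q
     = 95 × 5.14 + 48.829 × 1
     = 488.3 + 48.829 = 537.13 kPa.
Net ultimate: q_net = 537.13 − 48.829 = 488.3 kPa.
q_all(net) = 488.3 / 2.5 = 195.32 kPa.

q_all(net) ≈ 195 kPa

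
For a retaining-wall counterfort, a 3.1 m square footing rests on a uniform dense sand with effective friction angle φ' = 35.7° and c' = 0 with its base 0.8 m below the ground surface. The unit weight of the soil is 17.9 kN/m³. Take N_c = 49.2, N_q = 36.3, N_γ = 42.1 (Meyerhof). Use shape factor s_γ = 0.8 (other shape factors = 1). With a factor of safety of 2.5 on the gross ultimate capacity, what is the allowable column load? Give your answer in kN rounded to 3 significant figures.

q = γ·D_f = 17.9 × 0.8 = 14.32 kPa.
q·N_q = 14.32 × 36.3 = 519.82 kPa
0.5·γ·B·N_γ·s_γ = 0.5 × 17.9 × 3.1 × 42.1 × 0.8 = 934.45 kPa
q_ult = 519.82 + 934.45 = 1454.3 kPa.
Gross allowable pressure q_all = 1454.3 / 2.5 = 581.71 kPa.
Footing area = 9.61 m², so allowable column load = 581.71 × 9.61 = 5590.2 kN.

P_all ≈ 5590 kN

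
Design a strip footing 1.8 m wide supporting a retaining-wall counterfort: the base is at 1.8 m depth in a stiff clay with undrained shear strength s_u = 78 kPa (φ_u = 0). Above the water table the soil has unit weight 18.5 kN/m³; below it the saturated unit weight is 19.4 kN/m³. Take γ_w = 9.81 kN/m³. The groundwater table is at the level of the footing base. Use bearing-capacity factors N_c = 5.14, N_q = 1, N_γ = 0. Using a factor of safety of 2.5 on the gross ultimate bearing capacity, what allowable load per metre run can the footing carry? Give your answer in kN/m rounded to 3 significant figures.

≈ 313 kN/m

Overburden at base level: q = 18.5 × 1.8 = 33.3 kPa.
Cohesion term c·N_c = 78 × 5.14 = 400.92 kPa; surcharge term q·N_q = 33.3 × 1 = 33.3 kPa.
q_ult = 400.92 + 33.3 = 434.22 kPa.
Gross allowable pressure q_all = 434.22 / 2.5 = 173.69 kPa.
Allowable wall load = q_all × B = 173.69 × 1.8 = 312.64 kN per metre run.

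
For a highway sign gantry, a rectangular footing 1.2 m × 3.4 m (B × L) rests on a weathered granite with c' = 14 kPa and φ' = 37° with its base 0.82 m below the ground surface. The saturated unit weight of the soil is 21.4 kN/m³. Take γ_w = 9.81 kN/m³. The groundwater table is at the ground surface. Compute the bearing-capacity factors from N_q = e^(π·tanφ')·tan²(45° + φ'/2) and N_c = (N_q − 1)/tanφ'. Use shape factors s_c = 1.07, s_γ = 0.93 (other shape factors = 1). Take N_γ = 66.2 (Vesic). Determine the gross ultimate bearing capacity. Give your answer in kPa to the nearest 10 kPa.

tan37° = 0.7536, so N_q = e^(π×0.7536)·tan²(63.5°) = 10.669 × 4.023 = 42.92.
N_c = (42.92 − 1)/tan37° = 55.63.
Water table at ground surface, so effective unit weight γ' = 21.4 − 9.81 = 11.59 kN/m³ is used throughout; overburden q = 11.59 × 0.82 = 9.5038 kPa; the same γ' applies in the ½γBN_γ term.
Cohesion term c·N_c·s_c = 14 × 55.63 × 1.07 = 833.33 kPa; surcharge term q·N_q = 9.5038 × 42.92 = 407.9 kPa; self-weight term 0.5·γ·B·N_γ·s_γ = 0.5 × 11.59 × 1.2 × 66.2 × 0.93 = 428.13 kPa.
q_ult = 833.33 + 407.9 + 428.13 = 1669.4 kPa.

q_ult ≈ 1670 kPa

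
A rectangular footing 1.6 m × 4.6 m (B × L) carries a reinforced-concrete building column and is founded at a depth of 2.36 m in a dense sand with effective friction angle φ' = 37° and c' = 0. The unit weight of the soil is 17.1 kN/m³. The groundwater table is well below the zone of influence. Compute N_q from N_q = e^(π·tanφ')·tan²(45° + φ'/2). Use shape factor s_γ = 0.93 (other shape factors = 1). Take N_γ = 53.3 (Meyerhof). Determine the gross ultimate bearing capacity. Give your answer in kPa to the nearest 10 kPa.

q_ult ≈ 2410 kPa

tan37° = 0.7536, so N_q = e^(π×0.7536)·tan²(63.5°) = 10.669 × 4.023 = 42.92.
Overburden at base level: q = 17.1 × 2.36 = 40.356 kPa.
Surcharge term q·N_q = 40.356 × 42.92 = 1732.1 kPa; self-weight term 0.5·γ·B·N_γ·s_γ = 0.5 × 17.1 × 1.6 × 53.3 × 0.93 = 678.1 kPa.
q_ult = 1732.1 + 678.1 = 2410.2 kPa.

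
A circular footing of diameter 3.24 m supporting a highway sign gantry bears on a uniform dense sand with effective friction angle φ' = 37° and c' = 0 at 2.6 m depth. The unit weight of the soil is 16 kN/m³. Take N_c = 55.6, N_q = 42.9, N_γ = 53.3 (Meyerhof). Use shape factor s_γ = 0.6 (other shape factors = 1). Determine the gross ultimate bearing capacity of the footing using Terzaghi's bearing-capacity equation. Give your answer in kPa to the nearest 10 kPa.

q = γ·D_f = 16 × 2.6 = 41.6 kPa.
q·N_q = 41.6 × 42.9 = 1784.6 kPa
0.5·γ·B·N_γ·s_γ = 0.5 × 16 × 3.24 × 53.3 × 0.6 = 828.92 kPa
q_ult = 1784.6 + 828.92 = 2613.6 kPa.

q_ult ≈ 2610 kPa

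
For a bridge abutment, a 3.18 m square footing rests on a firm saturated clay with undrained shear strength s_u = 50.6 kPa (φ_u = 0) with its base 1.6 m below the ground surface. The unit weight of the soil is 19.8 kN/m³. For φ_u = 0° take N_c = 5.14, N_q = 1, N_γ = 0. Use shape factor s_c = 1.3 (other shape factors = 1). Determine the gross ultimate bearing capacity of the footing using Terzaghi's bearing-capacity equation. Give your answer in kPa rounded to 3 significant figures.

q_ult ≈ 370 kPa

q = γ·D_f = 19.8 × 1.6 = 31.68 kPa.
c·N_c·s_c = 50.6 × 5.14 × 1.3 = 338.11 kPa
q·N_q = 31.68 × 1 = 31.68 kPa
q_ult = 338.11 + 31.68 = 369.79 kPa.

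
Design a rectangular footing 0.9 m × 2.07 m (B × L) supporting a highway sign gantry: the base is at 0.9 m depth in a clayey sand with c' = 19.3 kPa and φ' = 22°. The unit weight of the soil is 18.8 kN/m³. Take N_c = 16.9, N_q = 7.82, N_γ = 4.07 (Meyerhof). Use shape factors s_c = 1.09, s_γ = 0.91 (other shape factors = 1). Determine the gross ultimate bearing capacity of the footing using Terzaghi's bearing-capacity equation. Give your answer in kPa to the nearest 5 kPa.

q = γ·D_f = 18.8 × 0.9 = 16.92 kPa.
c·N_c·s_c = 19.3 × 16.9 × 1.09 = 355.53 kPa
q·N_q = 16.92 × 7.82 = 132.31 kPa
0.5·γ·B·N_γ·s_γ = 0.5 × 18.8 × 0.9 × 4.07 × 0.91 = 31.333 kPa
q_ult = 355.53 + 132.31 + 31.333 = 519.17 kPa.

q_ult ≈ 520 kPa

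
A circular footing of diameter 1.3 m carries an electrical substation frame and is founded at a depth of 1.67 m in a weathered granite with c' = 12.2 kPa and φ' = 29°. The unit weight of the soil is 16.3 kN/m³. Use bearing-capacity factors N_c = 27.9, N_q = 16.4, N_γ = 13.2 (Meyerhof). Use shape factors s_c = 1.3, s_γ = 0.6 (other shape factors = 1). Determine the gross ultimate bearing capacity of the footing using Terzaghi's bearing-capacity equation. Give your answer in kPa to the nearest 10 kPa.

q_ult ≈ 970 kPa

Overburden at base level: q = 16.3 × 1.67 = 27.221 kPa.
Cohesion term c·N_c·s_c = 12.2 × 27.9 × 1.3 = 442.49 kPa; surcharge term q·N_q = 27.221 × 16.4 = 446.42 kPa; self-weight term 0.5·γ·B·N_γ·s_γ = 0.5 × 16.3 × 1.3 × 13.2 × 0.6 = 83.912 kPa.
q_ult = 442.49 + 446.42 + 83.912 = 972.83 kPa.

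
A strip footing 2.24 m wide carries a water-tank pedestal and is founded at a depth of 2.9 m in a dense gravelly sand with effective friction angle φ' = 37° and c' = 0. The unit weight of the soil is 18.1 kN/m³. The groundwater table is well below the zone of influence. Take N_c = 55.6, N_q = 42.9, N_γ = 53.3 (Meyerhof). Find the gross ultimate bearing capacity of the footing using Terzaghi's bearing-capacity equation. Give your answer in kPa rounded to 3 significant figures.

q = γ·D_f = 18.1 × 2.9 = 52.49 kPa.
q·N_q = 52.49 × 42.9 = 2251.8 kPa
0.5·γ·B·N_γ = 0.5 × 18.1 × 2.24 × 53.3 = 1080.5 kPa
q_ult = 2251.8 + 1080.5 = 3332.3 kPa.

q_ult ≈ 3330 kPa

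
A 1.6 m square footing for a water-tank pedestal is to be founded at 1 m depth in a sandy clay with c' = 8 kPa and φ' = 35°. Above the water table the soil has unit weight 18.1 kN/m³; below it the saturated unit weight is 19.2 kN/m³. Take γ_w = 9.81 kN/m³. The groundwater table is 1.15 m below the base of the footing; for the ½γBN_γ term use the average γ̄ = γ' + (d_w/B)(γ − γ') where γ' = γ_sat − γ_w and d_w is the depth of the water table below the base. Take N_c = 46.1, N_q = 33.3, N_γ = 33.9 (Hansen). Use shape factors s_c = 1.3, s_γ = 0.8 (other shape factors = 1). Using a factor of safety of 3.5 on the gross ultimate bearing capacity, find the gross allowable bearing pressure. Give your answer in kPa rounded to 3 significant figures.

Overburden at base level: q = 18.1 × 1 = 18.1 kPa.
The water table is 1.15 m below the base (< B = 1.6 m), so the ½γBN_γ term uses γ̄ = γ' + (d_w/B)(γ − γ') = 9.39 + (1.15/1.6)(18.1 − 9.39) = 15.65 kN/m³.
Cohesion term c·N_c·s_c = 8 × 46.1 × 1.3 = 479.44 kPa; surcharge term q·N_q = 18.1 × 33.3 = 602.73 kPa; self-weight term 0.5·γ·B·N_γ·s_γ = 0.5 × 15.65 × 1.6 × 33.9 × 0.8 = 339.55 kPa.
q_ult = 479.44 + 602.73 + 339.55 = 1421.7 kPa.
q_all = 1421.7 / 3.5 = 406.21 kPa.

q_all ≈ 406 kPa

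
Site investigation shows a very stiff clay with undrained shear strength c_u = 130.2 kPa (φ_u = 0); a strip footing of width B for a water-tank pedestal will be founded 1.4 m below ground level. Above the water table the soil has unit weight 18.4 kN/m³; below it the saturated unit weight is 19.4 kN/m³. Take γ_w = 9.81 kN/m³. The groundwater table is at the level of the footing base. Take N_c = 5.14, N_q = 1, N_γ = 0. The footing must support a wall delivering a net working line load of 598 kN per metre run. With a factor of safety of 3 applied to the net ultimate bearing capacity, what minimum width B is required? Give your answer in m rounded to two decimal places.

Effective surcharge at the founding depth q = γ·D_f = 18.4 × 1.4 = 25.76 kPa.
q_ult = c·N_c + q·N_q
     = 130.2 × 5.14 + 25.76 × 1
     = 669.23 + 25.76 = 694.99 kPa.
For φ = 0 the ½γBN_γ term vanishes, so q_ult is independent of B. q_net = 694.99 − 25.76 = 669.23 kPa; q_all(net) = 669.23/3 = 223.08 kPa.
Required width B = w / q_all(net) = 598 / 223.08 = 2.681 m.

B = 2.68 m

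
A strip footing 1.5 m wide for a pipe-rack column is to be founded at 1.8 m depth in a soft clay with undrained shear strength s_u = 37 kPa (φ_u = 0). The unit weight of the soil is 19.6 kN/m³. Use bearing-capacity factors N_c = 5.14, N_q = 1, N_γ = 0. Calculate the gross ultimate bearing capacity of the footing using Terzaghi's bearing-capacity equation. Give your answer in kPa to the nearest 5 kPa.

q = γ·D_f = 19.6 × 1.8 = 35.28 kPa.
c·N_c = 37 × 5.14 = 190.18 kPa
q·N_q = 35.28 × 1 = 35.28 kPa
q_ult = 190.18 + 35.28 = 225.46 kPa.

q_ult ≈ 225 kPa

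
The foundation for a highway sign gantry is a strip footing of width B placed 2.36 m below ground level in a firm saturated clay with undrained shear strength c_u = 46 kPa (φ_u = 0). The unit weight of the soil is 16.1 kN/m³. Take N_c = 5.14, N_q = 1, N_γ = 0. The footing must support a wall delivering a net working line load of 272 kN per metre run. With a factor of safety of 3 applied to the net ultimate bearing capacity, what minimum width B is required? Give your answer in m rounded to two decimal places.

q = γ·D_f = 16.1 × 2.36 = 37.996 kPa.
c·N_c = 46 × 5.14 = 236.44 kPa
q·N_q = 37.996 × 1 = 37.996 kPa
q_ult = 236.44 + 37.996 = 274.44 kPa.
For φ = 0 the ½γBN_γ term vanishes, so q_ult is independent of B. q_net = 274.44 − 37.996 = 236.44 kPa; q_all(net) = 236.44/3 = 78.813 kPa.
Required width B = w / q_all(net) = 272 / 78.813 = 3.451 m.

B = 3.45 m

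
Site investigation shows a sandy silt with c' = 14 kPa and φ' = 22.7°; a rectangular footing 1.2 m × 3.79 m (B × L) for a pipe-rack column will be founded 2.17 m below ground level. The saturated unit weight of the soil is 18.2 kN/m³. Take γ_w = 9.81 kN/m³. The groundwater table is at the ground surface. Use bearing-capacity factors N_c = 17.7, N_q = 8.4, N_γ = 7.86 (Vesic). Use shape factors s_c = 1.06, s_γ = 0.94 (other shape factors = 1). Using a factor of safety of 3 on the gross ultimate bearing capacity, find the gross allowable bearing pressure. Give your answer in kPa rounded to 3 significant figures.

γ' = 18.2 − 9.81 = 8.39 kN/m³ (submerged throughout). q = 8.39 × 2.17 = 18.206 kPa; the same γ' applies in the ½γBN_γ term.
c·N_c·s_c = 14 × 17.7 × 1.06 = 262.67 kPa
q·N_q = 18.206 × 8.4 = 152.93 kPa
0.5·γ·B·N_γ·s_γ = 0.5 × 8.39 × 1.2 × 7.86 × 0.94 = 37.193 kPa
q_ult = 262.67 + 152.93 + 37.193 = 452.79 kPa.
q_all = 452.79 / 3 = 150.93 kPa.

q_all ≈ 151 kPa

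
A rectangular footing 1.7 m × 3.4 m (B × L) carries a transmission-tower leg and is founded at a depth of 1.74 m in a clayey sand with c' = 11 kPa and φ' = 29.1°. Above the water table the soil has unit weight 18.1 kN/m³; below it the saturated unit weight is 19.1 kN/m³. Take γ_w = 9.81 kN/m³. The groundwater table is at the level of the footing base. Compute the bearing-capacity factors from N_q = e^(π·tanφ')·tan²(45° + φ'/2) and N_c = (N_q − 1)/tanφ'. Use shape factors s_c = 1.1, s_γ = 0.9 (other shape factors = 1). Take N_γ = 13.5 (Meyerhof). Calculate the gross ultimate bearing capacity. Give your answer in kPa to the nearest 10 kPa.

q_ult ≈ 960 kPa

tan29.1° = 0.5566, so N_q = e^(π×0.5566)·tan²(59.55°) = 5.746 × 2.894 = 16.63.
N_c = (16.63 − 1)/tan29.1° = 28.08.
q = γ·D_f = 18.1 × 1.74 = 31.494 kPa.
For the ½γBN_γ term take γ' = 19.1 − 9.81 = 9.29 kN/m³ (soil below base is submerged).
c·N_c·s_c = 11 × 28.078 × 1.1 = 339.74 kPa
q·N_q = 31.494 × 16.628 = 523.68 kPa
0.5·γ·B·N_γ·s_γ = 0.5 × 9.29 × 1.7 × 13.5 × 0.9 = 95.942 kPa
q_ult = 339.74 + 523.68 + 95.942 = 959.37 kPa.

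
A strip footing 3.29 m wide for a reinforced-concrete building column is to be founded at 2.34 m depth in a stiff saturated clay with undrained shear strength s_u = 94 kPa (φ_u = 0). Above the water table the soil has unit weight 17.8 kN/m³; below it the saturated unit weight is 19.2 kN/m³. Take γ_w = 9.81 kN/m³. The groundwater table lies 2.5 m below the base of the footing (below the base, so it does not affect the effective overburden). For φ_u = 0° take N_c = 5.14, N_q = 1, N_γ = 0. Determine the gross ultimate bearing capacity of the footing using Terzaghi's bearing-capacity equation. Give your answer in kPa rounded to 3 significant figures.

q = γ·D_f = 17.8 × 2.34 = 41.652 kPa.
c·N_c = 94 × 5.14 = 483.16 kPa
q·N_q = 41.652 × 1 = 41.652 kPa
q_ult = 483.16 + 41.652 = 524.81 kPa.

q_ult ≈ 525 kPa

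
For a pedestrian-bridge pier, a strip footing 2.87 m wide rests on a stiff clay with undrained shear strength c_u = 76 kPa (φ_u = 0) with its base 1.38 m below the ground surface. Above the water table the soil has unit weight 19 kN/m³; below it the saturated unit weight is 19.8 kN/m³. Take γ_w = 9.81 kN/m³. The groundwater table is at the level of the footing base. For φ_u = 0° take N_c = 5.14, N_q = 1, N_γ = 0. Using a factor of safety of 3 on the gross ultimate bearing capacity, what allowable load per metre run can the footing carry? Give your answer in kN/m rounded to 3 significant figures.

≈ 399 kN/m

Overburden at base level: q = 19 × 1.38 = 26.22 kPa.
Cohesion term c·N_c = 76 × 5.14 = 390.64 kPa; surcharge term q·N_q = 26.22 × 1 = 26.22 kPa.
q_ult = 390.64 + 26.22 = 416.86 kPa.
Gross allowable pressure q_all = 416.86 / 3 = 138.95 kPa.
Allowable wall load = q_all × B = 138.95 × 2.87 = 398.8 kN per metre run.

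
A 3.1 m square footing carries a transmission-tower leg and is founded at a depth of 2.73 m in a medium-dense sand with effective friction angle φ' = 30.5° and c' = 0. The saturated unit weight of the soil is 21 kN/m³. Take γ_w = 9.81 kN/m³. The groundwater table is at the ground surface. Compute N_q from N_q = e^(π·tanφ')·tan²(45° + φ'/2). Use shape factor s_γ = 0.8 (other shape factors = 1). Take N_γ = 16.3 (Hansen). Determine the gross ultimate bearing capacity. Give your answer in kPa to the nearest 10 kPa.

q_ult ≈ 820 kPa

tan30.5° = 0.589, so N_q = e^(π×0.589)·tan²(60.25°) = 6.363 × 3.061 = 19.48.
Water table at ground surface, so effective unit weight γ' = 21 − 9.81 = 11.19 kN/m³ is used throughout; overburden q = 11.19 × 2.73 = 30.549 kPa; the same γ' applies in the ½γBN_γ term.
Surcharge term q·N_q = 30.549 × 19.479 = 595.07 kPa; self-weight term 0.5·γ·B·N_γ·s_γ = 0.5 × 11.19 × 3.1 × 16.3 × 0.8 = 226.17 kPa.
q_ult = 595.07 + 226.17 = 821.24 kPa.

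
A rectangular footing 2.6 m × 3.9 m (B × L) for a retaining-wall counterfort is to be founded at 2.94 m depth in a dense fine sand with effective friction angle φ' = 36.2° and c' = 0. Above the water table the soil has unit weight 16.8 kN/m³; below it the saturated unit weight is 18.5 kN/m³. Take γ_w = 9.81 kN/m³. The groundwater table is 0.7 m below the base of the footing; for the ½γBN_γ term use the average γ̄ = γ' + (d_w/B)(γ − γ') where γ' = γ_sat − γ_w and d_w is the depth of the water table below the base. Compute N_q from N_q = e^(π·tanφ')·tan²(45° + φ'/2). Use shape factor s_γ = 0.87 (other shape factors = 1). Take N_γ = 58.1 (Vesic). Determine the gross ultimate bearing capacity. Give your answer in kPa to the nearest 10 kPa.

q_ult ≈ 2630 kPa

tan36.2° = 0.7319, so N_q = e^(π×0.7319)·tan²(63.1°) = 9.967 × 3.885 = 38.73.
Effective surcharge at the founding depth q = γ·D_f = 16.8 × 2.94 = 49.392 kPa.
With d_w = 0.7 m < B, γ̄ = 8.69 + (0.7/2.6) × (16.8 − 8.69) = 10.873 kN/m³.
q_ult = q·N_q + 0.5·γ·B·N_γ·s_γ
     = 49.392 × 38.725 + 0.5 × 10.873 × 2.6 × 58.1 × 0.87
     = 1912.7 + 714.51 = 2627.2 kPa.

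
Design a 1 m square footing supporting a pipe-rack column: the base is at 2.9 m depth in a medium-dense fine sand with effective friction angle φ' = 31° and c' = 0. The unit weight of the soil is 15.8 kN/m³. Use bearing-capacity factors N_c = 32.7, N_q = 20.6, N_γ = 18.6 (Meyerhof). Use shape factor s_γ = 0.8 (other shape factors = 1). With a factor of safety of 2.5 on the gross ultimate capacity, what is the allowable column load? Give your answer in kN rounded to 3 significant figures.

q = γ·D_f = 15.8 × 2.9 = 45.82 kPa.
q·N_q = 45.82 × 20.6 = 943.89 kPa
0.5·γ·B·N_γ·s_γ = 0.5 × 15.8 × 1 × 18.6 × 0.8 = 117.55 kPa
q_ult = 943.89 + 117.55 = 1061.4 kPa.
Gross allowable pressure q_all = 1061.4 / 2.5 = 424.58 kPa.
Footing area = 1 m², so allowable column load = 424.58 × 1 = 424.58 kN.

P_all ≈ 425 kN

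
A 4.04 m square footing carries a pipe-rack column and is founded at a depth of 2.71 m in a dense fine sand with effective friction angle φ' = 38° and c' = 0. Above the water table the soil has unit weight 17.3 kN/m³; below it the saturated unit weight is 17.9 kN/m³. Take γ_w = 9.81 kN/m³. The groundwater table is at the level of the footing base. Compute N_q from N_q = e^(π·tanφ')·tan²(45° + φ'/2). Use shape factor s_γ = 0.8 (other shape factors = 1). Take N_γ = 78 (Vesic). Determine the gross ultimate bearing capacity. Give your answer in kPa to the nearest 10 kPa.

tan38° = 0.7813, so N_q = e^(π×0.7813)·tan²(64°) = 11.64 × 4.204 = 48.93.
Effective surcharge at the founding depth q = γ·D_f = 17.3 × 2.71 = 46.883 kPa.
The water table coincides with the base, so in the self-weight term γ → γ' = 8.09 kN/m³.
q_ult = q·N_q + 0.5·γ·B·N_γ·s_γ
     = 46.883 × 48.933 + 0.5 × 8.09 × 4.04 × 78 × 0.8
     = 2294.1 + 1019.7 = 3313.9 kPa.

q_ult ≈ 3310 kPa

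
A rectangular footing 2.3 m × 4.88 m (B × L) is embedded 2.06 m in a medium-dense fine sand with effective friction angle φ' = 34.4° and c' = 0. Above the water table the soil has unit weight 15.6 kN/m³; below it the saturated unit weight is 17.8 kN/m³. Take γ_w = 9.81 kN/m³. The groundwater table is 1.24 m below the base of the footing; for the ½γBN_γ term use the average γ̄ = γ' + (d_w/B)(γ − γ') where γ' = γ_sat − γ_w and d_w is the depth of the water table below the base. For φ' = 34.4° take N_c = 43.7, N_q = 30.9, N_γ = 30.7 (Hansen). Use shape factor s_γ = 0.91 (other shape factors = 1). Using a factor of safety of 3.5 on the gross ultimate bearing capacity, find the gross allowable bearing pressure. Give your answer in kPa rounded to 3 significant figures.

q_all ≈ 395 kPa

q = γ·D_f = 15.6 × 2.06 = 32.136 kPa.
γ' = 7.99 kN/m³; averaging over the depth B below the base, γ̄ = γ' + (d_w/B)(γ − γ') = 12.093 kN/m³.
q·N_q = 32.136 × 30.9 = 993 kPa
0.5·γ·B·N_γ·s_γ = 0.5 × 12.093 × 2.3 × 30.7 × 0.91 = 388.51 kPa
q_ult = 993 + 388.51 = 1381.5 kPa.
q_all = 1381.5 / 3.5 = 394.72 kPa.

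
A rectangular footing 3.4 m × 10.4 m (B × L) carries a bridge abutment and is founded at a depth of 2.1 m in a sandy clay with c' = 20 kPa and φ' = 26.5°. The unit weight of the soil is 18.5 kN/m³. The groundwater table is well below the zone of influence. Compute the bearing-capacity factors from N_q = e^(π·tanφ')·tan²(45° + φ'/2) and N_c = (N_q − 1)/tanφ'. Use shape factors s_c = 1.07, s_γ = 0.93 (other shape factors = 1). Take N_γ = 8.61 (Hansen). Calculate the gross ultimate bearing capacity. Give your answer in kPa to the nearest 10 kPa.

tan26.5° = 0.4986, so N_q = e^(π×0.4986)·tan²(58.25°) = 4.789 × 2.611 = 12.51.
N_c = (12.51 − 1)/tan26.5° = 23.08.
Effective surcharge at the founding depth q = γ·D_f = 18.5 × 2.1 = 38.85 kPa.
q_ult = c·N_c·s_c + q·N_q + 0.5·γ·B·N_γ·s_γ
     = 20 × 23.078 × 1.07 + 38.85 × 12.506 + 0.5 × 18.5 × 3.4 × 8.61 × 0.93
     = 493.87 + 485.87 + 251.83 = 1231.6 kPa.

q_ult ≈ 1230 kPa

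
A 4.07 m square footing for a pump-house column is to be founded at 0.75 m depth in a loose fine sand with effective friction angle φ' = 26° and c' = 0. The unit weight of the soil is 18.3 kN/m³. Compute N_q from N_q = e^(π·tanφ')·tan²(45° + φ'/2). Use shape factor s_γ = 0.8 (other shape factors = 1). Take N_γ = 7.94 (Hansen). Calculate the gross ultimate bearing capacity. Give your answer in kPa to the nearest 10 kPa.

q_ult ≈ 400 kPa

tan26° = 0.4877, so N_q = e^(π×0.4877)·tan²(58°) = 4.629 × 2.561 = 11.85.
Overburden at base level: q = 18.3 × 0.75 = 13.725 kPa.
Surcharge term q·N_q = 13.725 × 11.854 = 162.7 kPa; self-weight term 0.5·γ·B·N_γ·s_γ = 0.5 × 18.3 × 4.07 × 7.94 × 0.8 = 236.55 kPa.
q_ult = 162.7 + 236.55 = 399.25 kPa.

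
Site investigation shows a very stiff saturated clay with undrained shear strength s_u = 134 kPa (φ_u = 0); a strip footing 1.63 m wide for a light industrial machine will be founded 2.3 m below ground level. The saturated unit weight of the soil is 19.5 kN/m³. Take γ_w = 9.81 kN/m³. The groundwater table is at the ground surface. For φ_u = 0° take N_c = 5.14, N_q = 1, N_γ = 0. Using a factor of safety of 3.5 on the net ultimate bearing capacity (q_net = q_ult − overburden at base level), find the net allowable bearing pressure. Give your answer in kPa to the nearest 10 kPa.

q_all(net) ≈ 200 kPa

With the water table at the surface the whole profile is submerged: γ' = 19.5 − 9.81 = 9.69 kN/m³, so q = γ'·D_f = 22.287 kPa.
q_ult = c·N_c + q·N_q
     = 134 × 5.14 + 22.287 × 1
     = 688.76 + 22.287 = 711.05 kPa.
q_net = 711.05 − 22.287 = 688.76 kPa.
q_all(net) = 688.76 / 3.5 = 196.79 kPa.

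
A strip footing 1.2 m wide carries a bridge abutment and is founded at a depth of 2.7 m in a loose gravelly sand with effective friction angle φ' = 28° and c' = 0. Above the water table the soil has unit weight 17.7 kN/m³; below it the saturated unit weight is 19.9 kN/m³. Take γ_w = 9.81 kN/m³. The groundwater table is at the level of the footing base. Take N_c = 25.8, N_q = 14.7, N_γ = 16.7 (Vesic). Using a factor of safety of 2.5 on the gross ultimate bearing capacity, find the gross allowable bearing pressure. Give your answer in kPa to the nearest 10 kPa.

Effective surcharge at the founding depth q = γ·D_f = 17.7 × 2.7 = 47.79 kPa.
The water table coincides with the base, so in the self-weight term γ → γ' = 10.09 kN/m³.
q_ult = q·N_q + 0.5·γ·B·N_γ
     = 47.79 × 14.7 + 0.5 × 10.09 × 1.2 × 16.7
     = 702.51 + 101.1 = 803.61 kPa.
q_all = 803.61 / 2.5 = 321.45 kPa.

q_all ≈ 320 kPa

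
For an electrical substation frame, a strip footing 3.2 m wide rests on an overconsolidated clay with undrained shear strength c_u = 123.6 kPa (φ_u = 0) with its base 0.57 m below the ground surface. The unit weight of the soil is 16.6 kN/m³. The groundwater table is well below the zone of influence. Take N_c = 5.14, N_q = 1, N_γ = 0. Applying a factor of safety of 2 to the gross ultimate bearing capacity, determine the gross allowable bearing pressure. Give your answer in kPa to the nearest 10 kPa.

Overburden at base level: q = 16.6 × 0.57 = 9.462 kPa.
Cohesion term c·N_c = 123.6 × 5.14 = 635.3 kPa; surcharge term q·N_q = 9.462 × 1 = 9.462 kPa.
q_ult = 635.3 + 9.462 = 644.77 kPa.
q_all = q_ult / FS = 644.77 / 2 = 322.38 kPa.

q_all ≈ 320 kPa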